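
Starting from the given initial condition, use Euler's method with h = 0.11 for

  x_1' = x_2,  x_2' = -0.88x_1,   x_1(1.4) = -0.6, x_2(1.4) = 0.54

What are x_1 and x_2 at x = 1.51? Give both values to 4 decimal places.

-0.5406, 0.5981

Euler on (x_1,x_2): x_1_{n+1} = x_1_n + h·x_1', x_2_{n+1} = x_2_n + h·x_2'.
1.400000: (-0.600000, 0.540000); f=(0.540000, 0.528000) → (-0.540600, 0.598080)
(x_1(1.51), x_2(1.51)) ≈ (-0.5406, 0.5981)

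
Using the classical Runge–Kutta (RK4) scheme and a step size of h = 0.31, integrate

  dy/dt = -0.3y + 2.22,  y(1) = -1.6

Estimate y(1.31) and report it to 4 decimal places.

RK4: k1 = f(t_n, y_n); k2 = f(t_n + h/2, y_n + (h/2)·k1); k3 = f(t_n + h/2, y_n + (h/2)·k2); k4 = f(t_n + h, y_n + h·k3); y_{n+1} = y_n + (h/6)·(k1 + 2k2 + 2k3 + k4).
t=1.000000, y=-1.600000:
  k1 = f(1.000000, -1.600000) = 2.700000
  k2 = f(1.155000, -1.181500) = 2.574450
  k3 = f(1.155000, -1.200960) = 2.580288
  k4 = f(1.310000, -0.800111) = 2.460033
  y ← -1.600000 + (0.31/6)·(k1 + 2k2 + 2k3 + k4) = -0.800742
y(1.31) ≈ -0.8007

-0.8007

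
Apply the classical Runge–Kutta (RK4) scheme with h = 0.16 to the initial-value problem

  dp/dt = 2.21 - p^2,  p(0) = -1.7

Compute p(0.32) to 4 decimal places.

-2.1100

RK4: k1 = f(t_n, p_n); k2 = f(t_n + h/2, p_n + (h/2)·k1); k3 = f(t_n + h/2, p_n + (h/2)·k2); k4 = f(t_n + h, p_n + h·k3); p_{n+1} = p_n + (h/6)·(k1 + 2k2 + 2k3 + k4).
t=0.000000, p=-1.700000:
  k1 = f(0.000000, -1.700000) = -0.680000
  k2 = f(0.080000, -1.754400) = -0.867919
  k3 = f(0.080000, -1.769434) = -0.920895
  k4 = f(0.160000, -1.847343) = -1.202677
  p ← -1.700000 + (0.16/6)·(k1 + 2k2 + 2k3 + k4) = -1.845608
t=0.160000, p=-1.845608:
  k1 = f(0.160000, -1.845608) = -1.196269
  k2 = f(0.240000, -1.941310) = -1.558683
  k3 = f(0.240000, -1.970303) = -1.672093
  k4 = f(0.320000, -2.113143) = -2.255374
  p ← -1.845608 + (0.16/6)·(k1 + 2k2 + 2k3 + k4) = -2.109960
p(0.32) ≈ -2.1100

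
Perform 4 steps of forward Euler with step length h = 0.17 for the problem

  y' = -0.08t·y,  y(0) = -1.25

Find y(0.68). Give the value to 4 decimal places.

-1.2327

Euler: y_{n+1} = y_n + h·f(t_n, y_n).
t=0.000000, y=-1.250000: f=0.000000 → y ← -1.250000 + 0.17·0.000000 = -1.250000
t=0.170000, y=-1.250000: f=0.017000 → y ← -1.250000 + 0.17·0.017000 = -1.247110
t=0.340000, y=-1.247110: f=0.033921 → y ← -1.247110 + 0.17·0.033921 = -1.241343
t=0.510000, y=-1.241343: f=0.050647 → y ← -1.241343 + 0.17·0.050647 = -1.232733
y(0.68) ≈ -1.2327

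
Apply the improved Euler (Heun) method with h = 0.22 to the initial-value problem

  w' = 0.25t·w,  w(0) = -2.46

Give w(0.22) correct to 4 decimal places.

-2.4749

Heun: k1 = f(t_n, w_n); k2 = f(t_n + h, w_n + h·k1); w_{n+1} = w_n + (h/2)·(k1 + k2).
t=0.000000, w=-2.460000:
  k1 = f(0.000000, -2.460000) = 0.000000
  k2 = f(0.220000, -2.460000) = -0.135300
  w ← -2.460000 + (0.22/2)·(0.000000 + (-0.135300)) = -2.474883
w(0.22) ≈ -2.4749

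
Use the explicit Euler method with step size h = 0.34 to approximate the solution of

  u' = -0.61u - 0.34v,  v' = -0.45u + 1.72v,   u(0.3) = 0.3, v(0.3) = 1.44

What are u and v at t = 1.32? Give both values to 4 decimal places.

-0.5685, 5.6301

Euler on (u,v): u_{n+1} = u_n + h·u', v_{n+1} = v_n + h·v'.
0.300000: (0.300000, 1.440000); f=(-0.672600, 2.341800) → (0.071316, 2.236212)
0.640000: (0.071316, 2.236212); f=(-0.803815, 3.814192) → (-0.201981, 3.533037)
0.980000: (-0.201981, 3.533037); f=(-1.078024, 6.167716) → (-0.568509, 5.630061)
(u(1.32), v(1.32)) ≈ (-0.5685, 5.6301)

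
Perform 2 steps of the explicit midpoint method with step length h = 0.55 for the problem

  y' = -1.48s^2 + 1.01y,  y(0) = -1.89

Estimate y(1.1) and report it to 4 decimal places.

Midpoint: k1 = f(s_n, y_n); k2 = f(s_n + h/2, y_n + (h/2)·k1); y_{n+1} = y_n + h·k2.
s=0.000000, y=-1.890000:
  k1 = f(0.000000, -1.890000) = -1.908900
  k2 = f(0.275000, -2.414947) = -2.551022
  y ← -1.890000 + 0.55·(-2.551022) = -3.293062
s=0.550000, y=-3.293062:
  k1 = f(0.550000, -3.293062) = -3.773693
  k2 = f(0.825000, -4.330828) = -5.381461
  y ← -3.293062 + 0.55·(-5.381461) = -6.252866
y(1.1) ≈ -6.2529

-6.2529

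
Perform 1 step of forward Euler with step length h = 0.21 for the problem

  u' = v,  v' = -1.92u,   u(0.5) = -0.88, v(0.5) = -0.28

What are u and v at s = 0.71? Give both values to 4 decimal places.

-0.9388, 0.0748

Euler on (u,v): u_{n+1} = u_n + h·u', v_{n+1} = v_n + h·v'.
0.500000: (-0.880000, -0.280000); f=(-0.280000, 1.689600) → (-0.938800, 0.074816)
(u(0.71), v(0.71)) ≈ (-0.9388, 0.0748)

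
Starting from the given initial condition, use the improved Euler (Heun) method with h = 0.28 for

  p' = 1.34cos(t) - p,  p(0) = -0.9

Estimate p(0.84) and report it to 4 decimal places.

Heun: k1 = f(t_n, p_n); k2 = f(t_n + h, p_n + h·k1); p_{n+1} = p_n + (h/2)·(k1 + k2).
t=0.000000, p=-0.900000:
  k1 = f(0.000000, -0.900000) = 2.240000
  k2 = f(0.280000, -0.272800) = 1.560614
  p ← -0.900000 + (0.28/2)·(2.240000 + 1.560614) = -0.367914
t=0.280000, p=-0.367914:
  k1 = f(0.280000, -0.367914) = 1.655728
  k2 = f(0.560000, 0.095690) = 1.039632
  p ← -0.367914 + (0.28/2)·(1.655728 + 1.039632) = 0.009436
t=0.560000, p=0.009436:
  k1 = f(0.560000, 0.009436) = 1.125885
  k2 = f(0.840000, 0.324684) = 0.569716
  p ← 0.009436 + (0.28/2)·(1.125885 + 0.569716) = 0.246821
p(0.84) ≈ 0.2468

0.2468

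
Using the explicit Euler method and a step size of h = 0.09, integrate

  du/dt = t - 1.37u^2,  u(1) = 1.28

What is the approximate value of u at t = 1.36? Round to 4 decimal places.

Euler: u_{n+1} = u_n + h·f(t_n, u_n).
t=1.000000, u=1.280000: f=-1.244608 → u ← 1.280000 + 0.09·(-1.244608) = 1.167985
t=1.090000, u=1.167985: f=-0.778940 → u ← 1.167985 + 0.09·(-0.778940) = 1.097881
t=1.180000, u=1.097881: f=-0.471319 → u ← 1.097881 + 0.09·(-0.471319) = 1.055462
t=1.270000, u=1.055462: f=-0.256180 → u ← 1.055462 + 0.09·(-0.256180) = 1.032406
u(1.36) ≈ 1.0324

1.0324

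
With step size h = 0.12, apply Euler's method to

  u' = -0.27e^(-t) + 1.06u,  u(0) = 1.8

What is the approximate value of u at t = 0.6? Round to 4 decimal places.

Euler: u_{n+1} = u_n + h·f(t_n, u_n).
t=0.000000, u=1.800000: f=1.638000 → u ← 1.800000 + 0.12·1.638000 = 1.996560
t=0.120000, u=1.996560: f=1.876885 → u ← 1.996560 + 0.12·1.876885 = 2.221786
t=0.240000, u=2.221786: f=2.142704 → u ← 2.221786 + 0.12·2.142704 = 2.478911
t=0.360000, u=2.478911: f=2.439273 → u ← 2.478911 + 0.12·2.439273 = 2.771623
t=0.480000, u=2.771623: f=2.770849 → u ← 2.771623 + 0.12·2.770849 = 3.104125
u(0.6) ≈ 3.1041

3.1041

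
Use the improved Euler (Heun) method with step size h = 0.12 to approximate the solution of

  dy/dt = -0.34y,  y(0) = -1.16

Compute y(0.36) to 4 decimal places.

Heun: k1 = f(t_n, y_n); k2 = f(t_n + h, y_n + h·k1); y_{n+1} = y_n + (h/2)·(k1 + k2).
t=0.000000, y=-1.160000:
  k1 = f(0.000000, -1.160000) = 0.394400
  k2 = f(0.120000, -1.112672) = 0.378308
  y ← -1.160000 + (0.12/2)·(0.394400 + 0.378308) = -1.113637
t=0.120000, y=-1.113637:
  k1 = f(0.120000, -1.113637) = 0.378637
  k2 = f(0.240000, -1.068201) = 0.363188
  y ← -1.113637 + (0.12/2)·(0.378637 + 0.363188) = -1.069128
t=0.240000, y=-1.069128:
  k1 = f(0.240000, -1.069128) = 0.363504
  k2 = f(0.360000, -1.025508) = 0.348673
  y ← -1.069128 + (0.12/2)·(0.363504 + 0.348673) = -1.026397
y(0.36) ≈ -1.0264

-1.0264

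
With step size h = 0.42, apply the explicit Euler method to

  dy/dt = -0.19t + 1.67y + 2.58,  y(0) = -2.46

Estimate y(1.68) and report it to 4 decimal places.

Euler: y_{n+1} = y_n + h·f(t_n, y_n).
t=0.000000, y=-2.460000: f=-1.528200 → y ← -2.460000 + 0.42·(-1.528200) = -3.101844
t=0.420000, y=-3.101844: f=-2.679879 → y ← -3.101844 + 0.42·(-2.679879) = -4.227393
t=0.840000, y=-4.227393: f=-4.639347 → y ← -4.227393 + 0.42·(-4.639347) = -6.175919
t=1.260000, y=-6.175919: f=-7.973185 → y ← -6.175919 + 0.42·(-7.973185) = -9.524657
y(1.68) ≈ -9.5247

-9.5247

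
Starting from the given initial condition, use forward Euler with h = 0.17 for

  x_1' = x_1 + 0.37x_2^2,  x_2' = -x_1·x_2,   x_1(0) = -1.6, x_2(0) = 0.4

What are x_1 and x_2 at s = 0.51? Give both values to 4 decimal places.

-2.5015, 0.9161

Euler on (x_1,x_2): x_1_{n+1} = x_1_n + h·x_1', x_2_{n+1} = x_2_n + h·x_2'.
0.000000: (-1.600000, 0.400000); f=(-1.540800, 0.640000) → (-1.861936, 0.508800)
0.170000: (-1.861936, 0.508800); f=(-1.766151, 0.947353) → (-2.162182, 0.669850)
0.340000: (-2.162182, 0.669850); f=(-1.996163, 1.448337) → (-2.501529, 0.916067)
(x_1(0.51), x_2(0.51)) ≈ (-2.5015, 0.9161)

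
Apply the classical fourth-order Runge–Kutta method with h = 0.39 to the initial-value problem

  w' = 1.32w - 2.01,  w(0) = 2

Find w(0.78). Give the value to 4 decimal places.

2.8585

RK4: k1 = f(t_n, w_n); k2 = f(t_n + h/2, w_n + (h/2)·k1); k3 = f(t_n + h/2, w_n + (h/2)·k2); k4 = f(t_n + h, w_n + h·k3); w_{n+1} = w_n + (h/6)·(k1 + 2k2 + 2k3 + k4).
t=0.000000, w=2.000000:
  k1 = f(0.000000, 2.000000) = 0.630000
  k2 = f(0.195000, 2.122850) = 0.792162
  k3 = f(0.195000, 2.154472) = 0.833902
  k4 = f(0.390000, 2.325222) = 1.059293
  w ← 2.000000 + (0.39/6)·(k1 + 2k2 + 2k3 + k4) = 2.321192
t=0.390000, w=2.321192:
  k1 = f(0.390000, 2.321192) = 1.053974
  k2 = f(0.585000, 2.526717) = 1.325267
  k3 = f(0.585000, 2.579619) = 1.395098
  k4 = f(0.780000, 2.865281) = 1.772170
  w ← 2.321192 + (0.39/6)·(k1 + 2k2 + 2k3 + k4) = 2.858539
w(0.78) ≈ 2.8585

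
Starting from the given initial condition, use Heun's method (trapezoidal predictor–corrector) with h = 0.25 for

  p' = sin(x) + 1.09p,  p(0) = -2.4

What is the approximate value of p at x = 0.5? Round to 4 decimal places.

-3.9765

Heun: k1 = f(x_n, p_n); k2 = f(x_n + h, p_n + h·k1); p_{n+1} = p_n + (h/2)·(k1 + k2).
x=0.000000, p=-2.400000:
  k1 = f(0.000000, -2.400000) = -2.616000
  k2 = f(0.250000, -3.054000) = -3.081456
  p ← -2.400000 + (0.25/2)·(-2.616000 + (-3.081456)) = -3.112182
x=0.250000, p=-3.112182:
  k1 = f(0.250000, -3.112182) = -3.144874
  k2 = f(0.500000, -3.898401) = -3.769831
  p ← -3.112182 + (0.25/2)·(-3.144874 + (-3.769831)) = -3.976520
p(0.5) ≈ -3.9765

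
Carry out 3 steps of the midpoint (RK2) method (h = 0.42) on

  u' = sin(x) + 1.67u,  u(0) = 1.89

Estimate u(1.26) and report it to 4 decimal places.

Midpoint: k1 = f(x_n, u_n); k2 = f(x_n + h/2, u_n + (h/2)·k1); u_{n+1} = u_n + h·k2.
x=0.000000, u=1.890000:
  k1 = f(0.000000, 1.890000) = 3.156300
  k2 = f(0.210000, 2.552823) = 4.471674
  u ← 1.890000 + 0.42·4.471674 = 3.768103
x=0.420000, u=3.768103:
  k1 = f(0.420000, 3.768103) = 6.700493
  k2 = f(0.630000, 5.175207) = 9.231740
  u ← 3.768103 + 0.42·9.231740 = 7.645434
x=0.840000, u=7.645434:
  k1 = f(0.840000, 7.645434) = 13.512518
  k2 = f(1.050000, 10.483063) = 18.374138
  u ← 7.645434 + 0.42·18.374138 = 15.362572
u(1.26) ≈ 15.3626

15.3626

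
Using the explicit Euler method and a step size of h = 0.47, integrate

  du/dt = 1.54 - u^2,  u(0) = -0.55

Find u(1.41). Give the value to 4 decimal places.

1.2109

Euler: u_{n+1} = u_n + h·f(t_n, u_n).
t=0.000000, u=-0.550000: f=1.237500 → u ← -0.550000 + 0.47·1.237500 = 0.031625
t=0.470000, u=0.031625: f=1.539000 → u ← 0.031625 + 0.47·1.539000 = 0.754955
t=0.940000, u=0.754955: f=0.970043 → u ← 0.754955 + 0.47·0.970043 = 1.210875
u(1.41) ≈ 1.2109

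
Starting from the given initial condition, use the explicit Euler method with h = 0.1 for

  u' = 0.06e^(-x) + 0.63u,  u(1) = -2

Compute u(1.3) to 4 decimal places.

Euler: u_{n+1} = u_n + h·f(x_n, u_n).
x=1.000000, u=-2.000000: f=-1.237927 → u ← -2.000000 + 0.1·(-1.237927) = -2.123793
x=1.100000, u=-2.123793: f=-1.318017 → u ← -2.123793 + 0.1·(-1.318017) = -2.255594
x=1.200000, u=-2.255594: f=-1.402953 → u ← -2.255594 + 0.1·(-1.402953) = -2.395890
u(1.3) ≈ -2.3959

-2.3959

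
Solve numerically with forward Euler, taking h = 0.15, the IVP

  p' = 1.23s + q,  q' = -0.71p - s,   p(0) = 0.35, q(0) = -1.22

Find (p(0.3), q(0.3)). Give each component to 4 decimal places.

0.0061, -1.2976

Euler on (p,q): p_{n+1} = p_n + h·p', q_{n+1} = q_n + h·q'.
0.000000: (0.350000, -1.220000); f=(-1.220000, -0.248500) → (0.167000, -1.257275)
0.150000: (0.167000, -1.257275); f=(-1.072775, -0.268570) → (0.006084, -1.297560)
(p(0.3), q(0.3)) ≈ (0.0061, -1.2976)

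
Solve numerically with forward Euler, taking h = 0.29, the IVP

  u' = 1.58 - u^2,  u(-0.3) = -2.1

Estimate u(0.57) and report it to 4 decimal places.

Euler: u_{n+1} = u_n + h·f(s_n, u_n).
s=-0.300000, u=-2.100000: f=-2.830000 → u ← -2.100000 + 0.29·(-2.830000) = -2.920700
s=-0.010000, u=-2.920700: f=-6.950488 → u ← -2.920700 + 0.29·(-6.950488) = -4.936342
s=0.280000, u=-4.936342: f=-22.787469 → u ← -4.936342 + 0.29·(-22.787469) = -11.544708
u(0.57) ≈ -11.5447

-11.5447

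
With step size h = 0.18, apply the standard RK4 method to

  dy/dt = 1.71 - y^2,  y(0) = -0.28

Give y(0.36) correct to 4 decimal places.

0.3243

RK4: k1 = f(t_n, y_n); k2 = f(t_n + h/2, y_n + (h/2)·k1); k3 = f(t_n + h/2, y_n + (h/2)·k2); k4 = f(t_n + h, y_n + h·k3); y_{n+1} = y_n + (h/6)·(k1 + 2k2 + 2k3 + k4).
t=0.000000, y=-0.280000:
  k1 = f(0.000000, -0.280000) = 1.631600
  k2 = f(0.090000, -0.133156) = 1.692269
  k3 = f(0.090000, -0.127696) = 1.693694
  k4 = f(0.180000, 0.024865) = 1.709382
  y ← -0.280000 + (0.18/6)·(k1 + 2k2 + 2k3 + k4) = 0.023387
t=0.180000, y=0.023387:
  k1 = f(0.180000, 0.023387) = 1.709453
  k2 = f(0.270000, 0.177238) = 1.678587
  k3 = f(0.270000, 0.174460) = 1.679564
  k4 = f(0.360000, 0.325709) = 1.603914
  y ← 0.023387 + (0.18/6)·(k1 + 2k2 + 2k3 + k4) = 0.324277
y(0.36) ≈ 0.3243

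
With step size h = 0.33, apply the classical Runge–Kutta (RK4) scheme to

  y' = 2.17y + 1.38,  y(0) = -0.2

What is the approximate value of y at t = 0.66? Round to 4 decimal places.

1.1866

RK4: k1 = f(t_n, y_n); k2 = f(t_n + h/2, y_n + (h/2)·k1); k3 = f(t_n + h/2, y_n + (h/2)·k2); k4 = f(t_n + h, y_n + h·k3); y_{n+1} = y_n + (h/6)·(k1 + 2k2 + 2k3 + k4).
t=0.000000, y=-0.200000:
  k1 = f(0.000000, -0.200000) = 0.946000
  k2 = f(0.165000, -0.043910) = 1.284715
  k3 = f(0.165000, 0.011978) = 1.405992
  k4 = f(0.330000, 0.263977) = 1.952831
  y ← -0.200000 + (0.33/6)·(k1 + 2k2 + 2k3 + k4) = 0.255414
t=0.330000, y=0.255414:
  k1 = f(0.330000, 0.255414) = 1.934247
  k2 = f(0.495000, 0.574564) = 2.626805
  k3 = f(0.495000, 0.688836) = 2.874775
  k4 = f(0.660000, 1.204089) = 3.992874
  y ← 0.255414 + (0.33/6)·(k1 + 2k2 + 2k3 + k4) = 1.186579
y(0.66) ≈ 1.1866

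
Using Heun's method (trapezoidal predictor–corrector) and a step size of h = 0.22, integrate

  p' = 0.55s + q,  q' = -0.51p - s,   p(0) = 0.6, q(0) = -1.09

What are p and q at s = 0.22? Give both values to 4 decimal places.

Heun on (p,q): k1 = f(s_n, state_n); k2 = f(s_n + h, state_n + h·k1); state_{n+1} = state_n + (h/2)·(k1 + k2).
0.000000: (0.600000, -1.090000)
  k1 = (-1.090000, -0.306000)
  predictor → (0.360200, -1.157320)
  k2 = (-1.036320, -0.403702)
  → (0.366105, -1.168067)
(p(0.22), q(0.22)) ≈ (0.3661, -1.1681)

0.3661, -1.1681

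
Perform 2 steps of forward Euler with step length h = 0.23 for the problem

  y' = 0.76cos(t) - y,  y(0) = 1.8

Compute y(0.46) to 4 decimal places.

Euler: y_{n+1} = y_n + h·f(t_n, y_n).
t=0.000000, y=1.800000: f=-1.040000 → y ← 1.800000 + 0.23·(-1.040000) = 1.560800
t=0.230000, y=1.560800: f=-0.820814 → y ← 1.560800 + 0.23·(-0.820814) = 1.372013
y(0.46) ≈ 1.3720

1.3720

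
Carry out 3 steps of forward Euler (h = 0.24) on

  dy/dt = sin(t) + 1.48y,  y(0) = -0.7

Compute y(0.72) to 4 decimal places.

Euler: y_{n+1} = y_n + h·f(t_n, y_n).
t=0.000000, y=-0.700000: f=-1.036000 → y ← -0.700000 + 0.24·(-1.036000) = -0.948640
t=0.240000, y=-0.948640: f=-1.166285 → y ← -0.948640 + 0.24·(-1.166285) = -1.228548
t=0.480000, y=-1.228548: f=-1.356472 → y ← -1.228548 + 0.24·(-1.356472) = -1.554102
y(0.72) ≈ -1.5541

-1.5541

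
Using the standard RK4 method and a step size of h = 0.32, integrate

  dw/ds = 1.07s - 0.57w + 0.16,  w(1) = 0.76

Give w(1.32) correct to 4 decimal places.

RK4: k1 = f(s_n, w_n); k2 = f(s_n + h/2, w_n + (h/2)·k1); k3 = f(s_n + h/2, w_n + (h/2)·k2); k4 = f(s_n + h, w_n + h·k3); w_{n+1} = w_n + (h/6)·(k1 + 2k2 + 2k3 + k4).
s=1.000000, w=0.760000:
  k1 = f(1.000000, 0.760000) = 0.796800
  k2 = f(1.160000, 0.887488) = 0.895332
  k3 = f(1.160000, 0.903253) = 0.886346
  k4 = f(1.320000, 1.043631) = 0.977531
  w ← 0.760000 + (0.32/6)·(k1 + 2k2 + 2k3 + k4) = 1.044677
w(1.32) ≈ 1.0447

1.0447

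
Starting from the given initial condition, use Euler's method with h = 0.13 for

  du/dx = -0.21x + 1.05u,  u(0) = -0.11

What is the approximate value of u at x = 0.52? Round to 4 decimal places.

-0.2068

Euler: u_{n+1} = u_n + h·f(x_n, u_n).
x=0.000000, u=-0.110000: f=-0.115500 → u ← -0.110000 + 0.13·(-0.115500) = -0.125015
x=0.130000, u=-0.125015: f=-0.158566 → u ← -0.125015 + 0.13·(-0.158566) = -0.145629
x=0.260000, u=-0.145629: f=-0.207510 → u ← -0.145629 + 0.13·(-0.207510) = -0.172605
x=0.390000, u=-0.172605: f=-0.263135 → u ← -0.172605 + 0.13·(-0.263135) = -0.206812
u(0.52) ≈ -0.2068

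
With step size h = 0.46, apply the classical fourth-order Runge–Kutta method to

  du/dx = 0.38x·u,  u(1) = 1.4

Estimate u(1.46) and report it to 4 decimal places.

1.7358

RK4: k1 = f(x_n, u_n); k2 = f(x_n + h/2, u_n + (h/2)·k1); k3 = f(x_n + h/2, u_n + (h/2)·k2); k4 = f(x_n + h, u_n + h·k3); u_{n+1} = u_n + (h/6)·(k1 + 2k2 + 2k3 + k4).
x=1.000000, u=1.400000:
  k1 = f(1.000000, 1.400000) = 0.532000
  k2 = f(1.230000, 1.522360) = 0.711551
  k3 = f(1.230000, 1.563657) = 0.730853
  k4 = f(1.460000, 1.736192) = 0.963240
  u ← 1.400000 + (0.46/6)·(k1 + 2k2 + 2k3 + k4) = 1.735804
u(1.46) ≈ 1.7358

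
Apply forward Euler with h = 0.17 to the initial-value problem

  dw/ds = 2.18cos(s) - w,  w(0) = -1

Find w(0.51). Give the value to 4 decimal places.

Euler: w_{n+1} = w_n + h·f(s_n, w_n).
s=0.000000, w=-1.000000: f=3.180000 → w ← -1.000000 + 0.17·3.180000 = -0.459400
s=0.170000, w=-0.459400: f=2.607975 → w ← -0.459400 + 0.17·2.607975 = -0.016044
s=0.340000, w=-0.016044: f=2.071249 → w ← -0.016044 + 0.17·2.071249 = 0.336068
w(0.51) ≈ 0.3361

0.3361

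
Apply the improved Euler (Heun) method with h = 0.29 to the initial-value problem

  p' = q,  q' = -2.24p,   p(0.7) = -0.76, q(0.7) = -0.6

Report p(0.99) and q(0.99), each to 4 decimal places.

Heun on (p,q): k1 = f(s_n, state_n); k2 = f(s_n + h, state_n + h·k1); state_{n+1} = state_n + (h/2)·(k1 + k2).
0.700000: (-0.760000, -0.600000)
  k1 = (-0.600000, 1.702400)
  predictor → (-0.934000, -0.106304)
  k2 = (-0.106304, 2.092160)
  → (-0.862414, -0.049789)
(p(0.99), q(0.99)) ≈ (-0.8624, -0.0498)

-0.8624, -0.0498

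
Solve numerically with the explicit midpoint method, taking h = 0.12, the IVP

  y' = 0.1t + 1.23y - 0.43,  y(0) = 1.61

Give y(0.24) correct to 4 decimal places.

Midpoint: k1 = f(t_n, y_n); k2 = f(t_n + h/2, y_n + (h/2)·k1); y_{n+1} = y_n + h·k2.
t=0.000000, y=1.610000:
  k1 = f(0.000000, 1.610000) = 1.550300
  k2 = f(0.060000, 1.703018) = 1.670712
  y ← 1.610000 + 0.12·1.670712 = 1.810485
t=0.120000, y=1.810485:
  k1 = f(0.120000, 1.810485) = 1.808897
  k2 = f(0.180000, 1.919019) = 1.948394
  y ← 1.810485 + 0.12·1.948394 = 2.044293
y(0.24) ≈ 2.0443

2.0443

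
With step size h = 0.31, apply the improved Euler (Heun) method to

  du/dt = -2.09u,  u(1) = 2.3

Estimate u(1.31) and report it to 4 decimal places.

1.2926

Heun: k1 = f(t_n, u_n); k2 = f(t_n + h, u_n + h·k1); u_{n+1} = u_n + (h/2)·(k1 + k2).
t=1.000000, u=2.300000:
  k1 = f(1.000000, 2.300000) = -4.807000
  k2 = f(1.310000, 0.809830) = -1.692545
  u ← 2.300000 + (0.31/2)·(-4.807000 + (-1.692545)) = 1.292571
u(1.31) ≈ 1.2926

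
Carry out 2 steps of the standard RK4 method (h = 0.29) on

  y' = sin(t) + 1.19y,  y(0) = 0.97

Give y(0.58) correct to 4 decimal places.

2.1433

RK4: k1 = f(t_n, y_n); k2 = f(t_n + h/2, y_n + (h/2)·k1); k3 = f(t_n + h/2, y_n + (h/2)·k2); k4 = f(t_n + h, y_n + h·k3); y_{n+1} = y_n + (h/6)·(k1 + 2k2 + 2k3 + k4).
t=0.000000, y=0.970000:
  k1 = f(0.000000, 0.970000) = 1.154300
  k2 = f(0.145000, 1.137374) = 1.497967
  k3 = f(0.145000, 1.187205) = 1.557267
  k4 = f(0.290000, 1.421607) = 1.977665
  y ← 0.970000 + (0.29/6)·(k1 + 2k2 + 2k3 + k4) = 1.416718
t=0.290000, y=1.416718:
  k1 = f(0.290000, 1.416718) = 1.971846
  k2 = f(0.435000, 1.702635) = 2.447546
  k3 = f(0.435000, 1.771612) = 2.529628
  k4 = f(0.580000, 2.150310) = 3.106893
  y ← 1.416718 + (0.29/6)·(k1 + 2k2 + 2k3 + k4) = 2.143317
y(0.58) ≈ 2.1433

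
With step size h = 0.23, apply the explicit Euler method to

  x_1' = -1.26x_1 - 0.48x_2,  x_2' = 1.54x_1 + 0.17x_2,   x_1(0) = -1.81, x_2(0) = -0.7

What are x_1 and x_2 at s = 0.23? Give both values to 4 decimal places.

-1.2082, -1.3685

Euler on (x_1,x_2): x_1_{n+1} = x_1_n + h·x_1', x_2_{n+1} = x_2_n + h·x_2'.
0.000000: (-1.810000, -0.700000); f=(2.616600, -2.906400) → (-1.208182, -1.368472)
(x_1(0.23), x_2(0.23)) ≈ (-1.2082, -1.3685)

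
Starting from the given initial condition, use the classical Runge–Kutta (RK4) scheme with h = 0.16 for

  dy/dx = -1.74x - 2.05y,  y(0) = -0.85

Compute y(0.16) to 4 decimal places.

RK4: k1 = f(x_n, y_n); k2 = f(x_n + h/2, y_n + (h/2)·k1); k3 = f(x_n + h/2, y_n + (h/2)·k2); k4 = f(x_n + h, y_n + h·k3); y_{n+1} = y_n + (h/6)·(k1 + 2k2 + 2k3 + k4).
x=0.000000, y=-0.850000:
  k1 = f(0.000000, -0.850000) = 1.742500
  k2 = f(0.080000, -0.710600) = 1.317530
  k3 = f(0.080000, -0.744598) = 1.387225
  k4 = f(0.160000, -0.628044) = 1.009090
  y ← -0.850000 + (0.16/6)·(k1 + 2k2 + 2k3 + k4) = -0.632371
y(0.16) ≈ -0.6324

-0.6324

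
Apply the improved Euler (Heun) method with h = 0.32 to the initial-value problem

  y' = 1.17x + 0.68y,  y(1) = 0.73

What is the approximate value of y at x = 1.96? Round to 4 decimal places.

3.6233

Heun: k1 = f(x_n, y_n); k2 = f(x_n + h, y_n + h·k1); y_{n+1} = y_n + (h/2)·(k1 + k2).
x=1.000000, y=0.730000:
  k1 = f(1.000000, 0.730000) = 1.666400
  k2 = f(1.320000, 1.263248) = 2.403409
  y ← 0.730000 + (0.32/2)·(1.666400 + 2.403409) = 1.381169
x=1.320000, y=1.381169:
  k1 = f(1.320000, 1.381169) = 2.483595
  k2 = f(1.640000, 2.175920) = 3.398425
  y ← 1.381169 + (0.32/2)·(2.483595 + 3.398425) = 2.322293
x=1.640000, y=2.322293:
  k1 = f(1.640000, 2.322293) = 3.497959
  k2 = f(1.960000, 3.441640) = 4.633515
  y ← 2.322293 + (0.32/2)·(3.497959 + 4.633515) = 3.623329
y(1.96) ≈ 3.6233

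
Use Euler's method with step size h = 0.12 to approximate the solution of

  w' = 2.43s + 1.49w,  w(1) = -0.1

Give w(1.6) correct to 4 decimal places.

Euler: w_{n+1} = w_n + h·f(s_n, w_n).
s=1.000000, w=-0.100000: f=2.281000 → w ← -0.100000 + 0.12·2.281000 = 0.173720
s=1.120000, w=0.173720: f=2.980443 → w ← 0.173720 + 0.12·2.980443 = 0.531373
s=1.240000, w=0.531373: f=3.804946 → w ← 0.531373 + 0.12·3.804946 = 0.987967
s=1.360000, w=0.987967: f=4.776870 → w ← 0.987967 + 0.12·4.776870 = 1.561191
s=1.480000, w=1.561191: f=5.922575 → w ← 1.561191 + 0.12·5.922575 = 2.271900
w(1.6) ≈ 2.2719

2.2719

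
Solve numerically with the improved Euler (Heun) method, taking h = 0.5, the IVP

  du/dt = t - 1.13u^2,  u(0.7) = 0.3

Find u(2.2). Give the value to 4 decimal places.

1.2081

Heun: k1 = f(t_n, u_n); k2 = f(t_n + h, u_n + h·k1); u_{n+1} = u_n + (h/2)·(k1 + k2).
t=0.700000, u=0.300000:
  k1 = f(0.700000, 0.300000) = 0.598300
  k2 = f(1.200000, 0.599150) = 0.794352
  u ← 0.300000 + (0.5/2)·(0.598300 + 0.794352) = 0.648163
t=1.200000, u=0.648163:
  k1 = f(1.200000, 0.648163) = 0.725270
  k2 = f(1.700000, 1.010798) = 0.545465
  u ← 0.648163 + (0.5/2)·(0.725270 + 0.545465) = 0.965847
t=1.700000, u=0.965847:
  k1 = f(1.700000, 0.965847) = 0.645868
  k2 = f(2.200000, 1.288781) = 0.323120
  u ← 0.965847 + (0.5/2)·(0.645868 + 0.323120) = 1.208094
u(2.2) ≈ 1.2081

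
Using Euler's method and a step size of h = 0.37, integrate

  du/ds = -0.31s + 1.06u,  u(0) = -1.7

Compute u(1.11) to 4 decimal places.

-4.7312

Euler: u_{n+1} = u_n + h·f(s_n, u_n).
s=0.000000, u=-1.700000: f=-1.802000 → u ← -1.700000 + 0.37·(-1.802000) = -2.366740
s=0.370000, u=-2.366740: f=-2.623444 → u ← -2.366740 + 0.37·(-2.623444) = -3.337414
s=0.740000, u=-3.337414: f=-3.767059 → u ← -3.337414 + 0.37·(-3.767059) = -4.731226
u(1.11) ≈ -4.7312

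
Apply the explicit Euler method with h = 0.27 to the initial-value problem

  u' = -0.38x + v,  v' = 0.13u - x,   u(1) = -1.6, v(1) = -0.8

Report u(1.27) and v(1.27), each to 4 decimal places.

-1.9186, -1.1262

Euler on (u,v): u_{n+1} = u_n + h·u', v_{n+1} = v_n + h·v'.
1.000000: (-1.600000, -0.800000); f=(-1.180000, -1.208000) → (-1.918600, -1.126160)
(u(1.27), v(1.27)) ≈ (-1.9186, -1.1262)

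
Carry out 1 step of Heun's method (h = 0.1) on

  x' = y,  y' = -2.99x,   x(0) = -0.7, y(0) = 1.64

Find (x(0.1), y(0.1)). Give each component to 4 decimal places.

-0.5255, 1.8248

Heun on (x,y): k1 = f(t_n, state_n); k2 = f(t_n + h, state_n + h·k1); state_{n+1} = state_n + (h/2)·(k1 + k2).
0.000000: (-0.700000, 1.640000)
  k1 = (1.640000, 2.093000)
  predictor → (-0.536000, 1.849300)
  k2 = (1.849300, 1.602640)
  → (-0.525535, 1.824782)
(x(0.1), y(0.1)) ≈ (-0.5255, 1.8248)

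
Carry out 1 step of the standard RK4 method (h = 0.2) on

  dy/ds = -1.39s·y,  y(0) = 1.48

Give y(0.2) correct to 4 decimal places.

1.4394

RK4: k1 = f(s_n, y_n); k2 = f(s_n + h/2, y_n + (h/2)·k1); k3 = f(s_n + h/2, y_n + (h/2)·k2); k4 = f(s_n + h, y_n + h·k3); y_{n+1} = y_n + (h/6)·(k1 + 2k2 + 2k3 + k4).
s=0.000000, y=1.480000:
  k1 = f(0.000000, 1.480000) = 0.000000
  k2 = f(0.100000, 1.480000) = -0.205720
  k3 = f(0.100000, 1.459428) = -0.202860
  k4 = f(0.200000, 1.439428) = -0.400161
  y ← 1.480000 + (0.2/6)·(k1 + 2k2 + 2k3 + k4) = 1.439423
y(0.2) ≈ 1.4394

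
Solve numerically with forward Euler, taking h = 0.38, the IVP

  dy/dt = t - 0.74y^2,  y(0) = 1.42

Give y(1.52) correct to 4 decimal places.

1.1078

Euler: y_{n+1} = y_n + h·f(t_n, y_n).
t=0.000000, y=1.420000: f=-1.492136 → y ← 1.420000 + 0.38·(-1.492136) = 0.852988
t=0.380000, y=0.852988: f=-0.158416 → y ← 0.852988 + 0.38·(-0.158416) = 0.792790
t=0.760000, y=0.792790: f=0.294898 → y ← 0.792790 + 0.38·0.294898 = 0.904851
t=1.140000, y=0.904851: f=0.534120 → y ← 0.904851 + 0.38·0.534120 = 1.107817
y(1.52) ≈ 1.1078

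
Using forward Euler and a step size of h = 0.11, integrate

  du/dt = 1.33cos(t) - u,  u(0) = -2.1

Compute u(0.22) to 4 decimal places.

Euler: u_{n+1} = u_n + h·f(t_n, u_n).
t=0.000000, u=-2.100000: f=3.430000 → u ← -2.100000 + 0.11·3.430000 = -1.722700
t=0.110000, u=-1.722700: f=3.044662 → u ← -1.722700 + 0.11·3.044662 = -1.387787
u(0.22) ≈ -1.3878

-1.3878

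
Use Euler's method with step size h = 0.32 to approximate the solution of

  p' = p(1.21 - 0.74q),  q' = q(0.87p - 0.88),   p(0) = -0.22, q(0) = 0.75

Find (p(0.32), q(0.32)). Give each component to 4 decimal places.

Euler on (p,q): p_{n+1} = p_n + h·p', q_{n+1} = q_n + h·q'.
0.000000: (-0.220000, 0.750000); f=(-0.144100, -0.803550) → (-0.266112, 0.492864)
(p(0.32), q(0.32)) ≈ (-0.2661, 0.4929)

-0.2661, 0.4929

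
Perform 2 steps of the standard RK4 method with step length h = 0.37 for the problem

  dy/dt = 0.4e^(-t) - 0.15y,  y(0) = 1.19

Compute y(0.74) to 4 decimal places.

RK4: k1 = f(t_n, y_n); k2 = f(t_n + h/2, y_n + (h/2)·k1); k3 = f(t_n + h/2, y_n + (h/2)·k2); k4 = f(t_n + h, y_n + h·k3); y_{n+1} = y_n + (h/6)·(k1 + 2k2 + 2k3 + k4).
t=0.000000, y=1.190000:
  k1 = f(0.000000, 1.190000) = 0.221500
  k2 = f(0.185000, 1.230978) = 0.147795
  k3 = f(0.185000, 1.217342) = 0.149840
  k4 = f(0.370000, 1.245441) = 0.089478
  y ← 1.190000 + (0.37/6)·(k1 + 2k2 + 2k3 + k4) = 1.245885
t=0.370000, y=1.245885:
  k1 = f(0.370000, 1.245885) = 0.089411
  k2 = f(0.555000, 1.262426) = 0.040265
  k3 = f(0.555000, 1.253334) = 0.041629
  k4 = f(0.740000, 1.261288) = 0.001652
  y ← 1.245885 + (0.37/6)·(k1 + 2k2 + 2k3 + k4) = 1.261601
y(0.74) ≈ 1.2616

1.2616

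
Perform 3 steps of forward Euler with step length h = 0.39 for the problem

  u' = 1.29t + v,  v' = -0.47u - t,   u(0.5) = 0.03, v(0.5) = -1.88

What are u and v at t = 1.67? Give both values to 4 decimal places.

Euler on (u,v): u_{n+1} = u_n + h·u', v_{n+1} = v_n + h·v'.
0.500000: (0.030000, -1.880000); f=(-1.235000, -0.514100) → (-0.451650, -2.080499)
0.890000: (-0.451650, -2.080499); f=(-0.932399, -0.677725) → (-0.815286, -2.344812)
1.280000: (-0.815286, -2.344812); f=(-0.693612, -0.896816) → (-1.085794, -2.694570)
(u(1.67), v(1.67)) ≈ (-1.0858, -2.6946)

-1.0858, -2.6946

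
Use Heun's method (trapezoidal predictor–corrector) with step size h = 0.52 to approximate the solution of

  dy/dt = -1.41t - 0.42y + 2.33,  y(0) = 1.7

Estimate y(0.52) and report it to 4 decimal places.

2.2579

Heun: k1 = f(t_n, y_n); k2 = f(t_n + h, y_n + h·k1); y_{n+1} = y_n + (h/2)·(k1 + k2).
t=0.000000, y=1.700000:
  k1 = f(0.000000, 1.700000) = 1.616000
  k2 = f(0.520000, 2.540320) = 0.529866
  y ← 1.700000 + (0.52/2)·(1.616000 + 0.529866) = 2.257925
y(0.52) ≈ 2.2579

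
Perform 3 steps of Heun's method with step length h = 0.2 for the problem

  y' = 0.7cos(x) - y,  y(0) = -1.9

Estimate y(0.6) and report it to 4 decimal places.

-0.7566

Heun: k1 = f(x_n, y_n); k2 = f(x_n + h, y_n + h·k1); y_{n+1} = y_n + (h/2)·(k1 + k2).
x=0.000000, y=-1.900000:
  k1 = f(0.000000, -1.900000) = 2.600000
  k2 = f(0.200000, -1.380000) = 2.066047
  y ← -1.900000 + (0.2/2)·(2.600000 + 2.066047) = -1.433395
x=0.200000, y=-1.433395:
  k1 = f(0.200000, -1.433395) = 2.119442
  k2 = f(0.400000, -1.009507) = 1.654250
  y ← -1.433395 + (0.2/2)·(2.119442 + 1.654250) = -1.056026
x=0.400000, y=-1.056026:
  k1 = f(0.400000, -1.056026) = 1.700769
  k2 = f(0.600000, -0.715872) = 1.293607
  y ← -1.056026 + (0.2/2)·(1.700769 + 1.293607) = -0.756589
y(0.6) ≈ -0.7566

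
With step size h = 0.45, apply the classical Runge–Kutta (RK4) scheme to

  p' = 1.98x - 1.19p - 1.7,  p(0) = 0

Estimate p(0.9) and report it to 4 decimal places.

RK4: k1 = f(x_n, p_n); k2 = f(x_n + h/2, p_n + (h/2)·k1); k3 = f(x_n + h/2, p_n + (h/2)·k2); k4 = f(x_n + h, p_n + h·k3); p_{n+1} = p_n + (h/6)·(k1 + 2k2 + 2k3 + k4).
x=0.000000, p=0.000000:
  k1 = f(0.000000, 0.000000) = -1.700000
  k2 = f(0.225000, -0.382500) = -0.799325
  k3 = f(0.225000, -0.179848) = -1.040481
  k4 = f(0.450000, -0.468216) = -0.251823
  p ← 0.000000 + (0.45/6)·(k1 + 2k2 + 2k3 + k4) = -0.422358
x=0.450000, p=-0.422358:
  k1 = f(0.450000, -0.422358) = -0.306395
  k2 = f(0.675000, -0.491296) = 0.221143
  k3 = f(0.675000, -0.372600) = 0.079895
  k4 = f(0.900000, -0.386405) = 0.541822
  p ← -0.422358 + (0.45/6)·(k1 + 2k2 + 2k3 + k4) = -0.359545
p(0.9) ≈ -0.3595

-0.3595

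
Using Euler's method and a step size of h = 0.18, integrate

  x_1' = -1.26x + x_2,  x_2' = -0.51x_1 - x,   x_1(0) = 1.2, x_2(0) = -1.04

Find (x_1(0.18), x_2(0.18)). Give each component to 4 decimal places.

1.0128, -1.1502

Euler on (x_1,x_2): x_1_{n+1} = x_1_n + h·x_1', x_2_{n+1} = x_2_n + h·x_2'.
0.000000: (1.200000, -1.040000); f=(-1.040000, -0.612000) → (1.012800, -1.150160)
(x_1(0.18), x_2(0.18)) ≈ (1.0128, -1.1502)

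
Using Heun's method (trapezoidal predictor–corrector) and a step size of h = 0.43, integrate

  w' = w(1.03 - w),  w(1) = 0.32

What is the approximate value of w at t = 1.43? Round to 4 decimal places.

0.4238

Heun: k1 = f(t_n, w_n); k2 = f(t_n + h, w_n + h·k1); w_{n+1} = w_n + (h/2)·(k1 + k2).
t=1.000000, w=0.320000:
  k1 = f(1.000000, 0.320000) = 0.227200
  k2 = f(1.430000, 0.417696) = 0.255757
  w ← 0.320000 + (0.43/2)·(0.227200 + 0.255757) = 0.423836
w(1.43) ≈ 0.4238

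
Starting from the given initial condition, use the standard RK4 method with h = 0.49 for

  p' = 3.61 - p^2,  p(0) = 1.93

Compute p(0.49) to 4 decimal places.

RK4: k1 = f(x_n, p_n); k2 = f(x_n + h/2, p_n + (h/2)·k1); k3 = f(x_n + h/2, p_n + (h/2)·k2); k4 = f(x_n + h, p_n + h·k3); p_{n+1} = p_n + (h/6)·(k1 + 2k2 + 2k3 + k4).
x=0.000000, p=1.930000:
  k1 = f(0.000000, 1.930000) = -0.114900
  k2 = f(0.245000, 1.901849) = -0.007032
  k3 = f(0.245000, 1.928277) = -0.108253
  k4 = f(0.490000, 1.876956) = 0.087037
  p ← 1.930000 + (0.49/6)·(k1 + 2k2 + 2k3 + k4) = 1.908895
p(0.49) ≈ 1.9089

1.9089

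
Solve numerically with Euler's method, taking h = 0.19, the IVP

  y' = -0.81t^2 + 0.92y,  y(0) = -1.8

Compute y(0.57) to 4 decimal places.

Euler: y_{n+1} = y_n + h·f(t_n, y_n).
t=0.000000, y=-1.800000: f=-1.656000 → y ← -1.800000 + 0.19·(-1.656000) = -2.114640
t=0.190000, y=-2.114640: f=-1.974710 → y ← -2.114640 + 0.19·(-1.974710) = -2.489835
t=0.380000, y=-2.489835: f=-2.407612 → y ← -2.489835 + 0.19·(-2.407612) = -2.947281
y(0.57) ≈ -2.9473

-2.9473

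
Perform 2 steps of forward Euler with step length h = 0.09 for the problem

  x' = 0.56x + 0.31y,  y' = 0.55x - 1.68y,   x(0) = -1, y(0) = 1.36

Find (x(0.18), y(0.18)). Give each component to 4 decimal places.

-1.0327, 0.8877

Euler on (x,y): x_{n+1} = x_n + h·x', y_{n+1} = y_n + h·y'.
0.000000: (-1.000000, 1.360000); f=(-0.138400, -2.834800) → (-1.012456, 1.104868)
0.090000: (-1.012456, 1.104868); f=(-0.224466, -2.413029) → (-1.032658, 0.887695)
(x(0.18), y(0.18)) ≈ (-1.0327, 0.8877)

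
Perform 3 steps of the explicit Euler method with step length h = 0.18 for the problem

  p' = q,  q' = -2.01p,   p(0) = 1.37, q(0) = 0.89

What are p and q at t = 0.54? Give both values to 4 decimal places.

1.5725, -0.7386

Euler on (p,q): p_{n+1} = p_n + h·p', q_{n+1} = q_n + h·q'.
0.000000: (1.370000, 0.890000); f=(0.890000, -2.753700) → (1.530200, 0.394334)
0.180000: (1.530200, 0.394334); f=(0.394334, -3.075702) → (1.601180, -0.159292)
0.360000: (1.601180, -0.159292); f=(-0.159292, -3.218372) → (1.572507, -0.738599)
(p(0.54), q(0.54)) ≈ (1.5725, -0.7386)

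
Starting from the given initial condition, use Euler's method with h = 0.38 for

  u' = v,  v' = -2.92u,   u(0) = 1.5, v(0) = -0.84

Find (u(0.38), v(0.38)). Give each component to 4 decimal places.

Euler on (u,v): u_{n+1} = u_n + h·u', v_{n+1} = v_n + h·v'.
0.000000: (1.500000, -0.840000); f=(-0.840000, -4.380000) → (1.180800, -2.504400)
(u(0.38), v(0.38)) ≈ (1.1808, -2.5044)

1.1808, -2.5044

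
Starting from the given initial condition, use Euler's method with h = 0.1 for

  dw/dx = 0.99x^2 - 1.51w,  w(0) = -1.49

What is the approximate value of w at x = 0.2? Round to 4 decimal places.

Euler: w_{n+1} = w_n + h·f(x_n, w_n).
x=0.000000, w=-1.490000: f=2.249900 → w ← -1.490000 + 0.1·2.249900 = -1.265010
x=0.100000, w=-1.265010: f=1.920065 → w ← -1.265010 + 0.1·1.920065 = -1.073003
w(0.2) ≈ -1.0730

-1.0730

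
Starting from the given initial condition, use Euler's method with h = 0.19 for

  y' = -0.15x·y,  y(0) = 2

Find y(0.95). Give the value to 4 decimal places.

Euler: y_{n+1} = y_n + h·f(x_n, y_n).
x=0.000000, y=2.000000: f=0.000000 → y ← 2.000000 + 0.19·0.000000 = 2.000000
x=0.190000, y=2.000000: f=-0.057000 → y ← 2.000000 + 0.19·(-0.057000) = 1.989170
x=0.380000, y=1.989170: f=-0.113383 → y ← 1.989170 + 0.19·(-0.113383) = 1.967627
x=0.570000, y=1.967627: f=-0.168232 → y ← 1.967627 + 0.19·(-0.168232) = 1.935663
x=0.760000, y=1.935663: f=-0.220666 → y ← 1.935663 + 0.19·(-0.220666) = 1.893737
y(0.95) ≈ 1.8937

1.8937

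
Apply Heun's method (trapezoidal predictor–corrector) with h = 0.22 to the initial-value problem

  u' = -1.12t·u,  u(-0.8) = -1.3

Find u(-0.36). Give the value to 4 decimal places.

Heun: k1 = f(t_n, u_n); k2 = f(t_n + h, u_n + h·k1); u_{n+1} = u_n + (h/2)·(k1 + k2).
t=-0.800000, u=-1.300000:
  k1 = f(-0.800000, -1.300000) = -1.164800
  k2 = f(-0.580000, -1.556256) = -1.010944
  u ← -1.300000 + (0.22/2)·(-1.164800 + (-1.010944)) = -1.539332
t=-0.580000, u=-1.539332:
  k1 = f(-0.580000, -1.539332) = -0.999950
  k2 = f(-0.360000, -1.759321) = -0.709358
  u ← -1.539332 + (0.22/2)·(-0.999950 + (-0.709358)) = -1.727356
u(-0.36) ≈ -1.7274

-1.7274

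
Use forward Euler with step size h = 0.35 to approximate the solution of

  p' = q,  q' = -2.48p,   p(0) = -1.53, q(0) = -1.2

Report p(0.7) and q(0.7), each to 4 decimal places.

-1.9052, 1.8206

Euler on (p,q): p_{n+1} = p_n + h·p', q_{n+1} = q_n + h·q'.
0.000000: (-1.530000, -1.200000); f=(-1.200000, 3.794400) → (-1.950000, 0.128040)
0.350000: (-1.950000, 0.128040); f=(0.128040, 4.836000) → (-1.905186, 1.820640)
(p(0.7), q(0.7)) ≈ (-1.9052, 1.8206)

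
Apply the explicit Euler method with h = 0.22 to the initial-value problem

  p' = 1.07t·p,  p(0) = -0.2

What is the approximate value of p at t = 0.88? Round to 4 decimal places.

-0.2682

Euler: p_{n+1} = p_n + h·f(t_n, p_n).
t=0.000000, p=-0.200000: f=0.000000 → p ← -0.200000 + 0.22·0.000000 = -0.200000
t=0.220000, p=-0.200000: f=-0.047080 → p ← -0.200000 + 0.22·(-0.047080) = -0.210358
t=0.440000, p=-0.210358: f=-0.099036 → p ← -0.210358 + 0.22·(-0.099036) = -0.232146
t=0.660000, p=-0.232146: f=-0.163941 → p ← -0.232146 + 0.22·(-0.163941) = -0.268213
p(0.88) ≈ -0.2682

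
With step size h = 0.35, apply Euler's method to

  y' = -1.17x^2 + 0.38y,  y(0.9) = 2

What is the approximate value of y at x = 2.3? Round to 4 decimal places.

-0.7529

Euler: y_{n+1} = y_n + h·f(x_n, y_n).
x=0.900000, y=2.000000: f=-0.187700 → y ← 2.000000 + 0.35·(-0.187700) = 1.934305
x=1.250000, y=1.934305: f=-1.093089 → y ← 1.934305 + 0.35·(-1.093089) = 1.551724
x=1.600000, y=1.551724: f=-2.405545 → y ← 1.551724 + 0.35·(-2.405545) = 0.709783
x=1.950000, y=0.709783: f=-4.179207 → y ← 0.709783 + 0.35·(-4.179207) = -0.752940
y(2.3) ≈ -0.7529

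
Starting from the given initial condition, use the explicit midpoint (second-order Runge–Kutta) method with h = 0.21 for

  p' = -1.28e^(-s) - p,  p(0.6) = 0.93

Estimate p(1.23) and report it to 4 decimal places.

Midpoint: k1 = f(s_n, p_n); k2 = f(s_n + h/2, p_n + (h/2)·k1); p_{n+1} = p_n + h·k2.
s=0.600000, p=0.930000:
  k1 = f(0.600000, 0.930000) = -1.632479
  k2 = f(0.705000, 0.758590) = -1.391049
  p ← 0.930000 + 0.21·(-1.391049) = 0.637880
s=0.810000, p=0.637880:
  k1 = f(0.810000, 0.637880) = -1.207298
  k2 = f(0.915000, 0.511113) = -1.023775
  p ← 0.637880 + 0.21·(-1.023775) = 0.422887
s=1.020000, p=0.422887:
  k1 = f(1.020000, 0.422887) = -0.884449
  k2 = f(1.125000, 0.330020) = -0.745575
  p ← 0.422887 + 0.21·(-0.745575) = 0.266316
p(1.23) ≈ 0.2663

0.2663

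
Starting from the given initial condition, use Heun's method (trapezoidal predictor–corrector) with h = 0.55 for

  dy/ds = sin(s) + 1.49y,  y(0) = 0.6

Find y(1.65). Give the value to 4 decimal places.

8.4868

Heun: k1 = f(s_n, y_n); k2 = f(s_n + h, y_n + h·k1); y_{n+1} = y_n + (h/2)·(k1 + k2).
s=0.000000, y=0.600000:
  k1 = f(0.000000, 0.600000) = 0.894000
  k2 = f(0.550000, 1.091700) = 2.149320
  y ← 0.600000 + (0.55/2)·(0.894000 + 2.149320) = 1.436913
s=0.550000, y=1.436913:
  k1 = f(0.550000, 1.436913) = 2.663688
  k2 = f(1.100000, 2.901941) = 5.215100
  y ← 1.436913 + (0.55/2)·(2.663688 + 5.215100) = 3.603580
s=1.100000, y=3.603580:
  k1 = f(1.100000, 3.603580) = 6.260541
  k2 = f(1.650000, 7.046877) = 11.496712
  y ← 3.603580 + (0.55/2)·(6.260541 + 11.496712) = 8.486824
y(1.65) ≈ 8.4868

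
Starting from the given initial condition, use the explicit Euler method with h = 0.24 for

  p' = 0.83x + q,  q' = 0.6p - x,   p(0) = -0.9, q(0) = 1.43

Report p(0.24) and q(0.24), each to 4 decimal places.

-0.5568, 1.3004

Euler on (p,q): p_{n+1} = p_n + h·p', q_{n+1} = q_n + h·q'.
0.000000: (-0.900000, 1.430000); f=(1.430000, -0.540000) → (-0.556800, 1.300400)
(p(0.24), q(0.24)) ≈ (-0.5568, 1.3004)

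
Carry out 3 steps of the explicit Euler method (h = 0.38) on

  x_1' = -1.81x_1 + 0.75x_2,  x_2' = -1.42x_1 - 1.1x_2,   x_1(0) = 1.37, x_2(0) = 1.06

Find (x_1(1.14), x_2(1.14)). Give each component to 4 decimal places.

-0.0723, -0.3748

Euler on (x_1,x_2): x_1_{n+1} = x_1_n + h·x_1', x_2_{n+1} = x_2_n + h·x_2'.
0.000000: (1.370000, 1.060000); f=(-1.684700, -3.111400) → (0.729814, -0.122332)
0.380000: (0.729814, -0.122332); f=(-1.412712, -0.901771) → (0.192983, -0.465005)
0.760000: (0.192983, -0.465005); f=(-0.698053, 0.237469) → (-0.072277, -0.374767)
(x_1(1.14), x_2(1.14)) ≈ (-0.0723, -0.3748)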